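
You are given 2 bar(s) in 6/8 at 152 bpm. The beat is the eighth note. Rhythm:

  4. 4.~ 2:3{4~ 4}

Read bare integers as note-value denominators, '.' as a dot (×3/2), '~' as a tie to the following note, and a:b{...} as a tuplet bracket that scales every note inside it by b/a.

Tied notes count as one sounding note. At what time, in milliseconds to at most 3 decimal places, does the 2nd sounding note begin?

1. 0.0ms @ 0 + 1184.211ms (3)
2. 1184.211ms @ 3 + 3552.632ms (9)

note 2 onset = 3b = 1184.211ms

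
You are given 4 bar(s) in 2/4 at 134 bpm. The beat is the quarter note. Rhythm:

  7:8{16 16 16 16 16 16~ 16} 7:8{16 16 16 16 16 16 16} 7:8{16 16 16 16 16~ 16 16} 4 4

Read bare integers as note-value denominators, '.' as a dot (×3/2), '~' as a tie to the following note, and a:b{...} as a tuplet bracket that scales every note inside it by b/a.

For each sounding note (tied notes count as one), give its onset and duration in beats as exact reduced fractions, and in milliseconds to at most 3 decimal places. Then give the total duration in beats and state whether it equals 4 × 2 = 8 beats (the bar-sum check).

1) 0.0ms=0b +127.932ms=2/7b
2) 127.932ms=2/7b +127.932ms=2/7b
3) 255.864ms=4/7b +127.932ms=2/7b
4) 383.795ms=6/7b +127.932ms=2/7b
5) 511.727ms=8/7b +127.932ms=2/7b
6) 639.659ms=10/7b +255.864ms=4/7b
7) 895.522ms=2b +127.932ms=2/7b
8) 1023.454ms=16/7b +127.932ms=2/7b
9) 1151.386ms=18/7b +127.932ms=2/7b
10) 1279.318ms=20/7b +127.932ms=2/7b
11) 1407.249ms=22/7b +127.932ms=2/7b
12) 1535.181ms=24/7b +127.932ms=2/7b
13) 1663.113ms=26/7b +127.932ms=2/7b
14) 1791.045ms=4b +127.932ms=2/7b
15) 1918.977ms=30/7b +127.932ms=2/7b
16) 2046.908ms=32/7b +127.932ms=2/7b
17) 2174.84ms=34/7b +127.932ms=2/7b
18) 2302.772ms=36/7b +255.864ms=4/7b
19) 2558.635ms=40/7b +127.932ms=2/7b
20) 2686.567ms=6b +447.761ms=1b
21) 3134.328ms=7b +447.761ms=1b
Σ=8b of 8 (134bpm 2/4) — PASS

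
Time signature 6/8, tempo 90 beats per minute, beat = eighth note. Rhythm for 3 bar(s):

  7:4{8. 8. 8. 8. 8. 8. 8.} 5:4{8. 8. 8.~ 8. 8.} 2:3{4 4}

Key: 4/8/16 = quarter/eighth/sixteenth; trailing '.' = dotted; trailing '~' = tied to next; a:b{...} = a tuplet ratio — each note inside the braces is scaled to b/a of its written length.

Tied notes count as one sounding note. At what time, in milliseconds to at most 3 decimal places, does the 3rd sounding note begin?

1. 0.0ms @ 0 + 571.429ms (6/7)
2. 571.429ms @ 6/7 + 571.429ms (6/7)
3. 1142.857ms @ 12/7 + 571.429ms (6/7)
4. 1714.286ms @ 18/7 + 571.429ms (6/7)
5. 2285.714ms @ 24/7 + 571.429ms (6/7)
6. 2857.143ms @ 30/7 + 571.429ms (6/7)
7. 3428.571ms @ 36/7 + 571.429ms (6/7)
8. 4000.0ms @ 6 + 800.0ms (6/5)
9. 4800.0ms @ 36/5 + 800.0ms (6/5)
10. 5600.0ms @ 42/5 + 1600.0ms (12/5)
11. 7200.0ms @ 54/5 + 800.0ms (6/5)
12. 8000.0ms @ 12 + 2000.0ms (3)
13. 10000.0ms @ 15 + 2000.0ms (3)

note 3 onset = 12/7b = 1142.857ms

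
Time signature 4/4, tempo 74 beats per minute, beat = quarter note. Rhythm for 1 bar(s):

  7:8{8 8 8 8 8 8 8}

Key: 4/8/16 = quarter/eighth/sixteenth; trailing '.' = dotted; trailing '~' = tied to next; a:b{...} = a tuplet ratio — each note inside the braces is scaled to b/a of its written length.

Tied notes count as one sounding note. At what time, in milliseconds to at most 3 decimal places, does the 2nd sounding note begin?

note 2 onset = 4/7b = 463.32ms

1. 0.0ms @ 0 + 463.32ms (4/7)
2. 463.32ms @ 4/7 + 463.32ms (4/7)
3. 926.641ms @ 8/7 + 463.32ms (4/7)
4. 1389.961ms @ 12/7 + 463.32ms (4/7)
5. 1853.282ms @ 16/7 + 463.32ms (4/7)
6. 2316.602ms @ 20/7 + 463.32ms (4/7)
7. 2779.923ms @ 24/7 + 463.32ms (4/7)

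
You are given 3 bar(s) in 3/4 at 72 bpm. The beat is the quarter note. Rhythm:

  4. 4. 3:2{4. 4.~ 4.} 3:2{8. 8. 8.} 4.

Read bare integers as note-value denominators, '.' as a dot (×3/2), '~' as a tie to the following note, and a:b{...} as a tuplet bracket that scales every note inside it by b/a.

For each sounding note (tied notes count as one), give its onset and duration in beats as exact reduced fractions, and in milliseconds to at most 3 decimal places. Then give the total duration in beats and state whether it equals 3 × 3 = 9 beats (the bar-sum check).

1) 0.0ms=0b +1250.0ms=3/2b
2) 1250.0ms=3/2b +1250.0ms=3/2b
3) 2500.0ms=3b +833.333ms=1b
4) 3333.333ms=4b +1666.667ms=2b
5) 5000.0ms=6b +416.667ms=1/2b
6) 5416.667ms=13/2b +416.667ms=1/2b
7) 5833.333ms=7b +416.667ms=1/2b
8) 6250.0ms=15/2b +1250.0ms=3/2b
Σ=9b of 9 (72bpm 3/4) — PASS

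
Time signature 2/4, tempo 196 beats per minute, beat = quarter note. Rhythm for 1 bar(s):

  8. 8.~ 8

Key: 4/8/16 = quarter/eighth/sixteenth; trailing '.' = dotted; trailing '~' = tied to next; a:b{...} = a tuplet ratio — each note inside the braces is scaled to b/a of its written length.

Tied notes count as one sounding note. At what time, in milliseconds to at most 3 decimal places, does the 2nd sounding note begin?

note 2 onset = 3/4b = 229.592ms

1. 0.0ms @ 0 + 229.592ms (3/4)
2. 229.592ms @ 3/4 + 382.653ms (5/4)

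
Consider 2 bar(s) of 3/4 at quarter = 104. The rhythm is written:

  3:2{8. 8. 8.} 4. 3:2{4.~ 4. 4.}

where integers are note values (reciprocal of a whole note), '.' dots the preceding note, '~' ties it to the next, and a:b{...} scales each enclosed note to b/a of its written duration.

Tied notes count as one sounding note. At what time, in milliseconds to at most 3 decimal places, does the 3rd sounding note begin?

note 3 onset = 1b = 576.923ms

1. 0.0ms @ 0 + 288.462ms (1/2)
2. 288.462ms @ 1/2 + 288.462ms (1/2)
3. 576.923ms @ 1 + 288.462ms (1/2)
4. 865.385ms @ 3/2 + 865.385ms (3/2)
5. 1730.769ms @ 3 + 1153.846ms (2)
6. 2884.615ms @ 5 + 576.923ms (1)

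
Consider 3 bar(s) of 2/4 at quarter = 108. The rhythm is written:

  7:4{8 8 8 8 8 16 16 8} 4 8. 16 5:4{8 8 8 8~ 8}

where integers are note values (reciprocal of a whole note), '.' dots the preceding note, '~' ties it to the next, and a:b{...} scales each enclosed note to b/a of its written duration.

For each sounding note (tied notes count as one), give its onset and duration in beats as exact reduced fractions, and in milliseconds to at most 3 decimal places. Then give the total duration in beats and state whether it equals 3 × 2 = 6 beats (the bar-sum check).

1) 0.0ms=0b +158.73ms=2/7b
2) 158.73ms=2/7b +158.73ms=2/7b
3) 317.46ms=4/7b +158.73ms=2/7b
4) 476.19ms=6/7b +158.73ms=2/7b
5) 634.921ms=8/7b +158.73ms=2/7b
6) 793.651ms=10/7b +79.365ms=1/7b
7) 873.016ms=11/7b +79.365ms=1/7b
8) 952.381ms=12/7b +158.73ms=2/7b
9) 1111.111ms=2b +555.556ms=1b
10) 1666.667ms=3b +416.667ms=3/4b
11) 2083.333ms=15/4b +138.889ms=1/4b
12) 2222.222ms=4b +222.222ms=2/5b
13) 2444.444ms=22/5b +222.222ms=2/5b
14) 2666.667ms=24/5b +222.222ms=2/5b
15) 2888.889ms=26/5b +444.444ms=4/5b
Σ=6b of 6 (108bpm 2/4) — PASS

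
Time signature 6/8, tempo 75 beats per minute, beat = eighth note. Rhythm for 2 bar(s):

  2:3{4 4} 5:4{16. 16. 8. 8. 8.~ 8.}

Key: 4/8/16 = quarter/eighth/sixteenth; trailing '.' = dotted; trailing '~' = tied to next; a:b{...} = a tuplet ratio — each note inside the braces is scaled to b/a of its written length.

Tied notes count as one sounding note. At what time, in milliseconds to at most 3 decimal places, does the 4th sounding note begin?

note 4 onset = 33/5b = 5280.0ms

1. 0.0ms @ 0 + 2400.0ms (3)
2. 2400.0ms @ 3 + 2400.0ms (3)
3. 4800.0ms @ 6 + 480.0ms (3/5)
4. 5280.0ms @ 33/5 + 480.0ms (3/5)
5. 5760.0ms @ 36/5 + 960.0ms (6/5)
6. 6720.0ms @ 42/5 + 960.0ms (6/5)
7. 7680.0ms @ 48/5 + 1920.0ms (12/5)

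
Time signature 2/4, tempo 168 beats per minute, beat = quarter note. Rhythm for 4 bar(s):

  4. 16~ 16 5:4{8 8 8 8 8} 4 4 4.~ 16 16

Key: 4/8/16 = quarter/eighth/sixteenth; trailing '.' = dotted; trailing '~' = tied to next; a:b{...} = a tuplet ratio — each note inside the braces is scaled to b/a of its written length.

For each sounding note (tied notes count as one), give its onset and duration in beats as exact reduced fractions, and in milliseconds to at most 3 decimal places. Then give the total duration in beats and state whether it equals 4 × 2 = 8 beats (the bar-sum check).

1) 0.0ms=0b +535.714ms=3/2b
2) 535.714ms=3/2b +178.571ms=1/2b
3) 714.286ms=2b +142.857ms=2/5b
4) 857.143ms=12/5b +142.857ms=2/5b
5) 1000.0ms=14/5b +142.857ms=2/5b
6) 1142.857ms=16/5b +142.857ms=2/5b
7) 1285.714ms=18/5b +142.857ms=2/5b
8) 1428.571ms=4b +357.143ms=1b
9) 1785.714ms=5b +357.143ms=1b
10) 2142.857ms=6b +625.0ms=7/4b
11) 2767.857ms=31/4b +89.286ms=1/4b
Σ=8b of 8 (168bpm 2/4) — PASS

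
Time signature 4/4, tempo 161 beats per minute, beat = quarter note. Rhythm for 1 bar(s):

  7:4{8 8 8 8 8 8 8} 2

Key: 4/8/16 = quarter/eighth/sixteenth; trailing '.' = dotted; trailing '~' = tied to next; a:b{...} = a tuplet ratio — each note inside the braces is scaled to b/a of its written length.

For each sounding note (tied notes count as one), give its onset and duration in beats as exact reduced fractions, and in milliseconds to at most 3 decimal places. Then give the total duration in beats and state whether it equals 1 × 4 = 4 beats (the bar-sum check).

1) 0.0ms=0b +106.477ms=2/7b
2) 106.477ms=2/7b +106.477ms=2/7b
3) 212.955ms=4/7b +106.477ms=2/7b
4) 319.432ms=6/7b +106.477ms=2/7b
5) 425.909ms=8/7b +106.477ms=2/7b
6) 532.387ms=10/7b +106.477ms=2/7b
7) 638.864ms=12/7b +106.477ms=2/7b
8) 745.342ms=2b +745.342ms=2b
Σ=4b of 4 (161bpm 4/4) — PASS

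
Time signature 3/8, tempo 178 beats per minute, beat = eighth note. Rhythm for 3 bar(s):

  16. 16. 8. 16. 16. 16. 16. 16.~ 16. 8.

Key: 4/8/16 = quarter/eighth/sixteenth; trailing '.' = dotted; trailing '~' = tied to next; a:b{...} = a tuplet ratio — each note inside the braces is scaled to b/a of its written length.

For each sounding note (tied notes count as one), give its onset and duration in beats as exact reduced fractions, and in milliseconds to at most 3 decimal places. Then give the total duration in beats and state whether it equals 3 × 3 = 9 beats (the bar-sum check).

1) 0.0ms=0b +252.809ms=3/4b
2) 252.809ms=3/4b +252.809ms=3/4b
3) 505.618ms=3/2b +505.618ms=3/2b
4) 1011.236ms=3b +252.809ms=3/4b
5) 1264.045ms=15/4b +252.809ms=3/4b
6) 1516.854ms=9/2b +252.809ms=3/4b
7) 1769.663ms=21/4b +252.809ms=3/4b
8) 2022.472ms=6b +505.618ms=3/2b
9) 2528.09ms=15/2b +505.618ms=3/2b
Σ=9b of 9 (178bpm 3/8) — PASS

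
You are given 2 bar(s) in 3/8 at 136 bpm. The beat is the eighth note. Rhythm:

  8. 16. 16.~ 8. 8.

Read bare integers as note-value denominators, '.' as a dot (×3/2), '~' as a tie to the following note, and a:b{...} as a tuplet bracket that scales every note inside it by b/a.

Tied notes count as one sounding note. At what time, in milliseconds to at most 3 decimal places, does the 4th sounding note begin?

1. 0.0ms @ 0 + 661.765ms (3/2)
2. 661.765ms @ 3/2 + 330.882ms (3/4)
3. 992.647ms @ 9/4 + 992.647ms (9/4)
4. 1985.294ms @ 9/2 + 661.765ms (3/2)

note 4 onset = 9/2b = 1985.294ms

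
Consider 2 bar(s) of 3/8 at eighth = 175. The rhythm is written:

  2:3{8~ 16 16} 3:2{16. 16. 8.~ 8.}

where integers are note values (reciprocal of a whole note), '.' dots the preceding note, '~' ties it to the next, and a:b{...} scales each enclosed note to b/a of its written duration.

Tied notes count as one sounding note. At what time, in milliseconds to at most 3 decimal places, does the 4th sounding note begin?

note 4 onset = 7/2b = 1200.0ms

1. 0.0ms @ 0 + 771.429ms (9/4)
2. 771.429ms @ 9/4 + 257.143ms (3/4)
3. 1028.571ms @ 3 + 171.429ms (1/2)
4. 1200.0ms @ 7/2 + 171.429ms (1/2)
5. 1371.429ms @ 4 + 685.714ms (2)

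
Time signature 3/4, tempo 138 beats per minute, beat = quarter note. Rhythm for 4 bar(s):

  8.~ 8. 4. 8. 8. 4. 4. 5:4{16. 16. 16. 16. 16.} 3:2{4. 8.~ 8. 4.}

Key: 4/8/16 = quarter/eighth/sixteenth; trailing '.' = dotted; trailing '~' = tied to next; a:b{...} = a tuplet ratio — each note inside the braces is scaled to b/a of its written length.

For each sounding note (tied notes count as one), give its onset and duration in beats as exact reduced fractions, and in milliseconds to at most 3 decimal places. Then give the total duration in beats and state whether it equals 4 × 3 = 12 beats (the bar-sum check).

1) 0.0ms=0b +652.174ms=3/2b
2) 652.174ms=3/2b +652.174ms=3/2b
3) 1304.348ms=3b +326.087ms=3/4b
4) 1630.435ms=15/4b +326.087ms=3/4b
5) 1956.522ms=9/2b +652.174ms=3/2b
6) 2608.696ms=6b +652.174ms=3/2b
7) 3260.87ms=15/2b +130.435ms=3/10b
8) 3391.304ms=39/5b +130.435ms=3/10b
9) 3521.739ms=81/10b +130.435ms=3/10b
10) 3652.174ms=42/5b +130.435ms=3/10b
11) 3782.609ms=87/10b +130.435ms=3/10b
12) 3913.043ms=9b +434.783ms=1b
13) 4347.826ms=10b +434.783ms=1b
14) 4782.609ms=11b +434.783ms=1b
Σ=12b of 12 (138bpm 3/4) — PASS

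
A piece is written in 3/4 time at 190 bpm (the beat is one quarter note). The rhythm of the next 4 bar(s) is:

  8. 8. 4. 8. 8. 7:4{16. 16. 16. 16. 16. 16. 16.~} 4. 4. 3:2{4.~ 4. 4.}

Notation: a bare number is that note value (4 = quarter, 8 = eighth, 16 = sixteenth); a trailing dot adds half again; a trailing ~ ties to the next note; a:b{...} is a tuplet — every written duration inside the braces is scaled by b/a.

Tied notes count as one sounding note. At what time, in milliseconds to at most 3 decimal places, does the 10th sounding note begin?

1. 0.0ms @ 0 + 236.842ms (3/4)
2. 236.842ms @ 3/4 + 236.842ms (3/4)
3. 473.684ms @ 3/2 + 473.684ms (3/2)
4. 947.368ms @ 3 + 236.842ms (3/4)
5. 1184.211ms @ 15/4 + 236.842ms (3/4)
6. 1421.053ms @ 9/2 + 67.669ms (3/14)
7. 1488.722ms @ 33/7 + 67.669ms (3/14)
8. 1556.391ms @ 69/14 + 67.669ms (3/14)
9. 1624.06ms @ 36/7 + 67.669ms (3/14)
10. 1691.729ms @ 75/14 + 67.669ms (3/14)
11. 1759.398ms @ 39/7 + 67.669ms (3/14)
12. 1827.068ms @ 81/14 + 541.353ms (12/7)
13. 2368.421ms @ 15/2 + 473.684ms (3/2)
14. 2842.105ms @ 9 + 631.579ms (2)
15. 3473.684ms @ 11 + 315.789ms (1)

note 10 onset = 75/14b = 1691.729ms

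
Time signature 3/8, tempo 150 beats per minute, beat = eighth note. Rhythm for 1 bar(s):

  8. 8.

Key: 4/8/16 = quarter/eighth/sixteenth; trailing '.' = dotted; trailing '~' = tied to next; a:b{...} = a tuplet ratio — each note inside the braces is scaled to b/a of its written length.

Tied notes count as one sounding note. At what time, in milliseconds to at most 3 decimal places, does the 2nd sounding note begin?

1. 0.0ms @ 0 + 600.0ms (3/2)
2. 600.0ms @ 3/2 + 600.0ms (3/2)

note 2 onset = 3/2b = 600.0ms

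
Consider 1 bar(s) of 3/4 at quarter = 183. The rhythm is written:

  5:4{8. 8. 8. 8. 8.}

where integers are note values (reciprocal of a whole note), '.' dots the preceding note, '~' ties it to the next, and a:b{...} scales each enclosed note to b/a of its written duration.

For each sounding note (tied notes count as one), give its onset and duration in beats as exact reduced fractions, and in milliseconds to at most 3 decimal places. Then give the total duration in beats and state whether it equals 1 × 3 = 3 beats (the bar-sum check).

1) 0.0ms=0b +196.721ms=3/5b
2) 196.721ms=3/5b +196.721ms=3/5b
3) 393.443ms=6/5b +196.721ms=3/5b
4) 590.164ms=9/5b +196.721ms=3/5b
5) 786.885ms=12/5b +196.721ms=3/5b
Σ=3b of 3 (183bpm 3/4) — PASS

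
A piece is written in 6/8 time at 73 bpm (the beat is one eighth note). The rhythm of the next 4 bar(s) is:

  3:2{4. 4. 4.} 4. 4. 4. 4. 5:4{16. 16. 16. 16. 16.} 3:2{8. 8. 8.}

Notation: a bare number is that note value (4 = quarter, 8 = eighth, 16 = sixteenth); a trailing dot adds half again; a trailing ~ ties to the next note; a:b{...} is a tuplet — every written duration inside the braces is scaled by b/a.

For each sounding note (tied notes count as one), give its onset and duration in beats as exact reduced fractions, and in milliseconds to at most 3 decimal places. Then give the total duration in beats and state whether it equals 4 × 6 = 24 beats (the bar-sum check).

1) 0.0ms=0b +1643.836ms=2b
2) 1643.836ms=2b +1643.836ms=2b
3) 3287.671ms=4b +1643.836ms=2b
4) 4931.507ms=6b +2465.753ms=3b
5) 7397.26ms=9b +2465.753ms=3b
6) 9863.014ms=12b +2465.753ms=3b
7) 12328.767ms=15b +2465.753ms=3b
8) 14794.521ms=18b +493.151ms=3/5b
9) 15287.671ms=93/5b +493.151ms=3/5b
10) 15780.822ms=96/5b +493.151ms=3/5b
11) 16273.973ms=99/5b +493.151ms=3/5b
12) 16767.123ms=102/5b +493.151ms=3/5b
13) 17260.274ms=21b +821.918ms=1b
14) 18082.192ms=22b +821.918ms=1b
15) 18904.11ms=23b +821.918ms=1b
Σ=24b of 24 (73bpm 6/8) — PASS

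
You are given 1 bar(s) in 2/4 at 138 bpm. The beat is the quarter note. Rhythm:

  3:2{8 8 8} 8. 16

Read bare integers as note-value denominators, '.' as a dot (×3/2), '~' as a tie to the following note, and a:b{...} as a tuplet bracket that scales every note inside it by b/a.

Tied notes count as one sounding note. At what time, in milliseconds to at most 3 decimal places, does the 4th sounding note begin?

note 4 onset = 1b = 434.783ms

1. 0.0ms @ 0 + 144.928ms (1/3)
2. 144.928ms @ 1/3 + 144.928ms (1/3)
3. 289.855ms @ 2/3 + 144.928ms (1/3)
4. 434.783ms @ 1 + 326.087ms (3/4)
5. 760.87ms @ 7/4 + 108.696ms (1/4)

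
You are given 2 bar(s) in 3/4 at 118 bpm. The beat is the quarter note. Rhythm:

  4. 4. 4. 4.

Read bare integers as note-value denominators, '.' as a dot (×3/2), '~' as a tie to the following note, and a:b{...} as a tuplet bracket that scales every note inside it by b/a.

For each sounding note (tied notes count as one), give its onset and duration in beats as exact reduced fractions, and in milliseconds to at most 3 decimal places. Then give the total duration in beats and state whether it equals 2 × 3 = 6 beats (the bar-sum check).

1) 0.0ms=0b +762.712ms=3/2b
2) 762.712ms=3/2b +762.712ms=3/2b
3) 1525.424ms=3b +762.712ms=3/2b
4) 2288.136ms=9/2b +762.712ms=3/2b
Σ=6b of 6 (118bpm 3/4) — PASS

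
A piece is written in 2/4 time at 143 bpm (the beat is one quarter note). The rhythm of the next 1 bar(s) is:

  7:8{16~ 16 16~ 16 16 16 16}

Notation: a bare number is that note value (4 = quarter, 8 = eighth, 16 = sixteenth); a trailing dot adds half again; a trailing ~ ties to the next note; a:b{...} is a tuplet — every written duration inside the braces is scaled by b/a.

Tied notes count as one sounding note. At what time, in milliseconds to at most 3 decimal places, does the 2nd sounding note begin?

1. 0.0ms @ 0 + 239.76ms (4/7)
2. 239.76ms @ 4/7 + 239.76ms (4/7)
3. 479.52ms @ 8/7 + 119.88ms (2/7)
4. 599.401ms @ 10/7 + 119.88ms (2/7)
5. 719.281ms @ 12/7 + 119.88ms (2/7)

note 2 onset = 4/7b = 239.76ms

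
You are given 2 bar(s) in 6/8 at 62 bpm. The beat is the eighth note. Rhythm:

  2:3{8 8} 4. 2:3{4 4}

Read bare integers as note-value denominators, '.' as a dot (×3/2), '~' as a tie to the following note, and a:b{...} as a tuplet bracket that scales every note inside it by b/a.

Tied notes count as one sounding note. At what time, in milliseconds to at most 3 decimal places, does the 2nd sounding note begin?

1. 0.0ms @ 0 + 1451.613ms (3/2)
2. 1451.613ms @ 3/2 + 1451.613ms (3/2)
3. 2903.226ms @ 3 + 2903.226ms (3)
4. 5806.452ms @ 6 + 2903.226ms (3)
5. 8709.677ms @ 9 + 2903.226ms (3)

note 2 onset = 3/2b = 1451.613ms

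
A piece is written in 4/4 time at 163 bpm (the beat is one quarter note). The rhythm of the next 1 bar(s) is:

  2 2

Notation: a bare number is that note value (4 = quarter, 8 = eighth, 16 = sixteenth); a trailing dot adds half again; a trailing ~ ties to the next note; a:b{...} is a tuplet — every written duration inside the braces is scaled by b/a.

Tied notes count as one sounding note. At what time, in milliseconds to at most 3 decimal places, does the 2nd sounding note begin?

note 2 onset = 2b = 736.196ms

1. 0.0ms @ 0 + 736.196ms (2)
2. 736.196ms @ 2 + 736.196ms (2)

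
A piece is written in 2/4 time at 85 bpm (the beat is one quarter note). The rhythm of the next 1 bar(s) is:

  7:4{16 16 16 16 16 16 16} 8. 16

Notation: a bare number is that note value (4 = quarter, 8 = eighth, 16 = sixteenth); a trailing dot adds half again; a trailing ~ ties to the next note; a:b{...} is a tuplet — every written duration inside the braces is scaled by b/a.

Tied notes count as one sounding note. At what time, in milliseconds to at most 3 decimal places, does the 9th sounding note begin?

note 9 onset = 7/4b = 1235.294ms

1. 0.0ms @ 0 + 100.84ms (1/7)
2. 100.84ms @ 1/7 + 100.84ms (1/7)
3. 201.681ms @ 2/7 + 100.84ms (1/7)
4. 302.521ms @ 3/7 + 100.84ms (1/7)
5. 403.361ms @ 4/7 + 100.84ms (1/7)
6. 504.202ms @ 5/7 + 100.84ms (1/7)
7. 605.042ms @ 6/7 + 100.84ms (1/7)
8. 705.882ms @ 1 + 529.412ms (3/4)
9. 1235.294ms @ 7/4 + 176.471ms (1/4)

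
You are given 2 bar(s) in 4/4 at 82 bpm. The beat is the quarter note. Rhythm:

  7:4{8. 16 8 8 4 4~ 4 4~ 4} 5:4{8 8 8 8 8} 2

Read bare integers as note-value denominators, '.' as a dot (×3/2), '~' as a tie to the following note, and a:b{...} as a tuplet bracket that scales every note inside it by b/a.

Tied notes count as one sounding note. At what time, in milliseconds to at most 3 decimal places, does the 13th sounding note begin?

note 13 onset = 6b = 4390.244ms

1. 0.0ms @ 0 + 313.589ms (3/7)
2. 313.589ms @ 3/7 + 104.53ms (1/7)
3. 418.118ms @ 4/7 + 209.059ms (2/7)
4. 627.178ms @ 6/7 + 209.059ms (2/7)
5. 836.237ms @ 8/7 + 418.118ms (4/7)
6. 1254.355ms @ 12/7 + 836.237ms (8/7)
7. 2090.592ms @ 20/7 + 836.237ms (8/7)
8. 2926.829ms @ 4 + 292.683ms (2/5)
9. 3219.512ms @ 22/5 + 292.683ms (2/5)
10. 3512.195ms @ 24/5 + 292.683ms (2/5)
11. 3804.878ms @ 26/5 + 292.683ms (2/5)
12. 4097.561ms @ 28/5 + 292.683ms (2/5)
13. 4390.244ms @ 6 + 1463.415ms (2)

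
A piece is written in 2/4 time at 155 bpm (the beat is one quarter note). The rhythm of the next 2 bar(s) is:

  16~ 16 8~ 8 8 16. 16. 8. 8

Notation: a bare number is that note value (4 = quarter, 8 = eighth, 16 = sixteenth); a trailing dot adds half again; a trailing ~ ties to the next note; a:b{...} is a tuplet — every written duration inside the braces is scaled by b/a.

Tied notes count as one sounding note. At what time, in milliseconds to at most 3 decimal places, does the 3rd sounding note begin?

note 3 onset = 3/2b = 580.645ms

1. 0.0ms @ 0 + 193.548ms (1/2)
2. 193.548ms @ 1/2 + 387.097ms (1)
3. 580.645ms @ 3/2 + 193.548ms (1/2)
4. 774.194ms @ 2 + 145.161ms (3/8)
5. 919.355ms @ 19/8 + 145.161ms (3/8)
6. 1064.516ms @ 11/4 + 290.323ms (3/4)
7. 1354.839ms @ 7/2 + 193.548ms (1/2)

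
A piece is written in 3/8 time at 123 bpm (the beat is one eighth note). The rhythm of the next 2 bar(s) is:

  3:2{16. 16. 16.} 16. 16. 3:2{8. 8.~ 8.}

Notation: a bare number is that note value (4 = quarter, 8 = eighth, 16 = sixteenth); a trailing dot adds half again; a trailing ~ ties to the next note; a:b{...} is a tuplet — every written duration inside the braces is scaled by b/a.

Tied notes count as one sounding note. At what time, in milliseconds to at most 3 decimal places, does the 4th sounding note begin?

1. 0.0ms @ 0 + 243.902ms (1/2)
2. 243.902ms @ 1/2 + 243.902ms (1/2)
3. 487.805ms @ 1 + 243.902ms (1/2)
4. 731.707ms @ 3/2 + 365.854ms (3/4)
5. 1097.561ms @ 9/4 + 365.854ms (3/4)
6. 1463.415ms @ 3 + 487.805ms (1)
7. 1951.22ms @ 4 + 975.61ms (2)

note 4 onset = 3/2b = 731.707ms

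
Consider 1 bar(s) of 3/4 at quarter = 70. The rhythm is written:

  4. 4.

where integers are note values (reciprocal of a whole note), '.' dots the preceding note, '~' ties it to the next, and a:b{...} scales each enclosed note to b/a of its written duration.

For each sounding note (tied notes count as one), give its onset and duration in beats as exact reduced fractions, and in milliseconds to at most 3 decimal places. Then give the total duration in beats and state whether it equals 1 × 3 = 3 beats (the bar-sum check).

1) 0.0ms=0b +1285.714ms=3/2b
2) 1285.714ms=3/2b +1285.714ms=3/2b
Σ=3b of 3 (70bpm 3/4) — PASS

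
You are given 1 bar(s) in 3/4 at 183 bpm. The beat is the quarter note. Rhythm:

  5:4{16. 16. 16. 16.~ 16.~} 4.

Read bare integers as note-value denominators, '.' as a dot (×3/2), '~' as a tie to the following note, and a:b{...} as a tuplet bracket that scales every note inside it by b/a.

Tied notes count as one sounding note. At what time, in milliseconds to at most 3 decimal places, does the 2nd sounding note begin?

1. 0.0ms @ 0 + 98.361ms (3/10)
2. 98.361ms @ 3/10 + 98.361ms (3/10)
3. 196.721ms @ 3/5 + 98.361ms (3/10)
4. 295.082ms @ 9/10 + 688.525ms (21/10)

note 2 onset = 3/10b = 98.361ms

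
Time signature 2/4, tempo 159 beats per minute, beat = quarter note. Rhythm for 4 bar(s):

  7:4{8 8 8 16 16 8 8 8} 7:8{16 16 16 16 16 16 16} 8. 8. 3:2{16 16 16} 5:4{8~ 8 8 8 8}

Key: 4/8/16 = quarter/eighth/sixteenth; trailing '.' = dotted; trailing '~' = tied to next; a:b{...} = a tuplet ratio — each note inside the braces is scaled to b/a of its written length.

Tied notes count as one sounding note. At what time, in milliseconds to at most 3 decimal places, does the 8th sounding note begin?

1. 0.0ms @ 0 + 107.817ms (2/7)
2. 107.817ms @ 2/7 + 107.817ms (2/7)
3. 215.633ms @ 4/7 + 107.817ms (2/7)
4. 323.45ms @ 6/7 + 53.908ms (1/7)
5. 377.358ms @ 1 + 53.908ms (1/7)
6. 431.267ms @ 8/7 + 107.817ms (2/7)
7. 539.084ms @ 10/7 + 107.817ms (2/7)
8. 646.9ms @ 12/7 + 107.817ms (2/7)
9. 754.717ms @ 2 + 107.817ms (2/7)
10. 862.534ms @ 16/7 + 107.817ms (2/7)
11. 970.35ms @ 18/7 + 107.817ms (2/7)
12. 1078.167ms @ 20/7 + 107.817ms (2/7)
13. 1185.984ms @ 22/7 + 107.817ms (2/7)
14. 1293.801ms @ 24/7 + 107.817ms (2/7)
15. 1401.617ms @ 26/7 + 107.817ms (2/7)
16. 1509.434ms @ 4 + 283.019ms (3/4)
17. 1792.453ms @ 19/4 + 283.019ms (3/4)
18. 2075.472ms @ 11/2 + 62.893ms (1/6)
19. 2138.365ms @ 17/3 + 62.893ms (1/6)
20. 2201.258ms @ 35/6 + 62.893ms (1/6)
21. 2264.151ms @ 6 + 301.887ms (4/5)
22. 2566.038ms @ 34/5 + 150.943ms (2/5)
23. 2716.981ms @ 36/5 + 150.943ms (2/5)
24. 2867.925ms @ 38/5 + 150.943ms (2/5)

note 8 onset = 12/7b = 646.9ms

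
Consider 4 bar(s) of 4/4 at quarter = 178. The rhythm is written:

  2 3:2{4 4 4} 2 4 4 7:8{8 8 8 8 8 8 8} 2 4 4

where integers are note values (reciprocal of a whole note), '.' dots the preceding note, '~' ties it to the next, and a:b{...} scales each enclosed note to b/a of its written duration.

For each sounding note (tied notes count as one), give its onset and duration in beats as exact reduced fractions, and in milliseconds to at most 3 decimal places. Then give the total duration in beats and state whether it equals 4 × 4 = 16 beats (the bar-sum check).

1) 0.0ms=0b +674.157ms=2b
2) 674.157ms=2b +224.719ms=2/3b
3) 898.876ms=8/3b +224.719ms=2/3b
4) 1123.596ms=10/3b +224.719ms=2/3b
5) 1348.315ms=4b +674.157ms=2b
6) 2022.472ms=6b +337.079ms=1b
7) 2359.551ms=7b +337.079ms=1b
8) 2696.629ms=8b +192.616ms=4/7b
9) 2889.246ms=60/7b +192.616ms=4/7b
10) 3081.862ms=64/7b +192.616ms=4/7b
11) 3274.478ms=68/7b +192.616ms=4/7b
12) 3467.095ms=72/7b +192.616ms=4/7b
13) 3659.711ms=76/7b +192.616ms=4/7b
14) 3852.327ms=80/7b +192.616ms=4/7b
15) 4044.944ms=12b +674.157ms=2b
16) 4719.101ms=14b +337.079ms=1b
17) 5056.18ms=15b +337.079ms=1b
Σ=16b of 16 (178bpm 4/4) — PASS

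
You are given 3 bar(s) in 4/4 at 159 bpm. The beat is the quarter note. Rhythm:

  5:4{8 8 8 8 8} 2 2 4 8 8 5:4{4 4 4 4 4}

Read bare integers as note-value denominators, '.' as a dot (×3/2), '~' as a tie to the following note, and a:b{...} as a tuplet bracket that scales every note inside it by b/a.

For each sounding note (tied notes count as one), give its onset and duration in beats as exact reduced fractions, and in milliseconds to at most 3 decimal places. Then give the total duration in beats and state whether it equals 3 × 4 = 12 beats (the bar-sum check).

1) 0.0ms=0b +150.943ms=2/5b
2) 150.943ms=2/5b +150.943ms=2/5b
3) 301.887ms=4/5b +150.943ms=2/5b
4) 452.83ms=6/5b +150.943ms=2/5b
5) 603.774ms=8/5b +150.943ms=2/5b
6) 754.717ms=2b +754.717ms=2b
7) 1509.434ms=4b +754.717ms=2b
8) 2264.151ms=6b +377.358ms=1b
9) 2641.509ms=7b +188.679ms=1/2b
10) 2830.189ms=15/2b +188.679ms=1/2b
11) 3018.868ms=8b +301.887ms=4/5b
12) 3320.755ms=44/5b +301.887ms=4/5b
13) 3622.642ms=48/5b +301.887ms=4/5b
14) 3924.528ms=52/5b +301.887ms=4/5b
15) 4226.415ms=56/5b +301.887ms=4/5b
Σ=12b of 12 (159bpm 4/4) — PASS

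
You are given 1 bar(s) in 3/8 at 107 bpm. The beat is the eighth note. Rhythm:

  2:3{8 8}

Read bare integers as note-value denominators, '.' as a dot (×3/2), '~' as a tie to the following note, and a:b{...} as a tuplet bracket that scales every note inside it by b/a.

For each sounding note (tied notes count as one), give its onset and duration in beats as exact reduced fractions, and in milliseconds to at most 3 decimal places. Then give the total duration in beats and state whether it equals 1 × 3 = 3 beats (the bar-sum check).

1) 0.0ms=0b +841.121ms=3/2b
2) 841.121ms=3/2b +841.121ms=3/2b
Σ=3b of 3 (107bpm 3/8) — PASS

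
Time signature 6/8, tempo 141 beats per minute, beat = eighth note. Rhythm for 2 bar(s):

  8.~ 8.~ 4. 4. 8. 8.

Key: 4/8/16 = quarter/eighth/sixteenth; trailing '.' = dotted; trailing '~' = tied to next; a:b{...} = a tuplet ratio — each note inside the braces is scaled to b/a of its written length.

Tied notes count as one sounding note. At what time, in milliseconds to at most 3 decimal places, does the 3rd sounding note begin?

note 3 onset = 9b = 3829.787ms

1. 0.0ms @ 0 + 2553.191ms (6)
2. 2553.191ms @ 6 + 1276.596ms (3)
3. 3829.787ms @ 9 + 638.298ms (3/2)
4. 4468.085ms @ 21/2 + 638.298ms (3/2)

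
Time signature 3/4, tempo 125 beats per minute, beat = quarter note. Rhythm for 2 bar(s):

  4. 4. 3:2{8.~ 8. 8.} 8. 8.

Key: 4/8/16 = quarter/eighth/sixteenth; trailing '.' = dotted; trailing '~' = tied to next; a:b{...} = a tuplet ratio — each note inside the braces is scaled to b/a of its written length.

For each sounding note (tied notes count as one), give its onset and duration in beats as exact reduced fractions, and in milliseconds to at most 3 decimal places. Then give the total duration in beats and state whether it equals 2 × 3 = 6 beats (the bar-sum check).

1) 0.0ms=0b +720.0ms=3/2b
2) 720.0ms=3/2b +720.0ms=3/2b
3) 1440.0ms=3b +480.0ms=1b
4) 1920.0ms=4b +240.0ms=1/2b
5) 2160.0ms=9/2b +360.0ms=3/4b
6) 2520.0ms=21/4b +360.0ms=3/4b
Σ=6b of 6 (125bpm 3/4) — PASS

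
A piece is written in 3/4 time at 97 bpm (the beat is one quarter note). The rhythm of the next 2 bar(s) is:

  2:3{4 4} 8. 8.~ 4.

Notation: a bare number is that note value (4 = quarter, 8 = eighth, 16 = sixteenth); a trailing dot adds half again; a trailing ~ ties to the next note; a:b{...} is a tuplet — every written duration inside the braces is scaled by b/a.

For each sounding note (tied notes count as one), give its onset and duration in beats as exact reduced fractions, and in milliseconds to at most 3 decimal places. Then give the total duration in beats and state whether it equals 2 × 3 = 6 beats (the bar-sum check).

1) 0.0ms=0b +927.835ms=3/2b
2) 927.835ms=3/2b +927.835ms=3/2b
3) 1855.67ms=3b +463.918ms=3/4b
4) 2319.588ms=15/4b +1391.753ms=9/4b
Σ=6b of 6 (97bpm 3/4) — PASS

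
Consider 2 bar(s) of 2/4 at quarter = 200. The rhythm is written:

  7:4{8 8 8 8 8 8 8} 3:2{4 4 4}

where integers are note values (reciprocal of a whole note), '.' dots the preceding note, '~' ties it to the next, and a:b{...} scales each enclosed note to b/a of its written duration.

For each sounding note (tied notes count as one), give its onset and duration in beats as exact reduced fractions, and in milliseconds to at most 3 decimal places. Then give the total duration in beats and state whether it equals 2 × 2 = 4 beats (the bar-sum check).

1) 0.0ms=0b +85.714ms=2/7b
2) 85.714ms=2/7b +85.714ms=2/7b
3) 171.429ms=4/7b +85.714ms=2/7b
4) 257.143ms=6/7b +85.714ms=2/7b
5) 342.857ms=8/7b +85.714ms=2/7b
6) 428.571ms=10/7b +85.714ms=2/7b
7) 514.286ms=12/7b +85.714ms=2/7b
8) 600.0ms=2b +200.0ms=2/3b
9) 800.0ms=8/3b +200.0ms=2/3b
10) 1000.0ms=10/3b +200.0ms=2/3b
Σ=4b of 4 (200bpm 2/4) — PASS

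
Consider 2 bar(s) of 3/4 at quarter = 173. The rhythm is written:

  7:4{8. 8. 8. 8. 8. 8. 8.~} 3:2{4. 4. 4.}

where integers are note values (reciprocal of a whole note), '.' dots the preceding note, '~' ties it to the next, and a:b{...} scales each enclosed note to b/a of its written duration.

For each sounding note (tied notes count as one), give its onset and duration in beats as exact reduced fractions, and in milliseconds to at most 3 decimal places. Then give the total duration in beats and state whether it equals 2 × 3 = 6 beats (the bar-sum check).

1) 0.0ms=0b +148.637ms=3/7b
2) 148.637ms=3/7b +148.637ms=3/7b
3) 297.275ms=6/7b +148.637ms=3/7b
4) 445.912ms=9/7b +148.637ms=3/7b
5) 594.55ms=12/7b +148.637ms=3/7b
6) 743.187ms=15/7b +148.637ms=3/7b
7) 891.825ms=18/7b +495.458ms=10/7b
8) 1387.283ms=4b +346.821ms=1b
9) 1734.104ms=5b +346.821ms=1b
Σ=6b of 6 (173bpm 3/4) — PASS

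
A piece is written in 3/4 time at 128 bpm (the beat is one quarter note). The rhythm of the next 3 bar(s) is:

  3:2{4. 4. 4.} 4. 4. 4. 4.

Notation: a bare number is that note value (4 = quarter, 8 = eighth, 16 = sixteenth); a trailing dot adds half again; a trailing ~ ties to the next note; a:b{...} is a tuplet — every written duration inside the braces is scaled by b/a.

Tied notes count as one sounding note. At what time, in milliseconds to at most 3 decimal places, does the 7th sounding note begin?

1. 0.0ms @ 0 + 468.75ms (1)
2. 468.75ms @ 1 + 468.75ms (1)
3. 937.5ms @ 2 + 468.75ms (1)
4. 1406.25ms @ 3 + 703.125ms (3/2)
5. 2109.375ms @ 9/2 + 703.125ms (3/2)
6. 2812.5ms @ 6 + 703.125ms (3/2)
7. 3515.625ms @ 15/2 + 703.125ms (3/2)

note 7 onset = 15/2b = 3515.625ms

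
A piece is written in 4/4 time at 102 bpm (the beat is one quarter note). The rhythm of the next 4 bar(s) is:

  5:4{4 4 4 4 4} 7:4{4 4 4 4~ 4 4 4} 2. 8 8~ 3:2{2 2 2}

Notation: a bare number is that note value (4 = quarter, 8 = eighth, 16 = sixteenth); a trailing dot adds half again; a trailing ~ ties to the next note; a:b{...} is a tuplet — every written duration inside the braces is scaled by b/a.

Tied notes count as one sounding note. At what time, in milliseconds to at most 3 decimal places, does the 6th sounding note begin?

note 6 onset = 4b = 2352.941ms

1. 0.0ms @ 0 + 470.588ms (4/5)
2. 470.588ms @ 4/5 + 470.588ms (4/5)
3. 941.176ms @ 8/5 + 470.588ms (4/5)
4. 1411.765ms @ 12/5 + 470.588ms (4/5)
5. 1882.353ms @ 16/5 + 470.588ms (4/5)
6. 2352.941ms @ 4 + 336.134ms (4/7)
7. 2689.076ms @ 32/7 + 336.134ms (4/7)
8. 3025.21ms @ 36/7 + 336.134ms (4/7)
9. 3361.345ms @ 40/7 + 672.269ms (8/7)
10. 4033.613ms @ 48/7 + 336.134ms (4/7)
11. 4369.748ms @ 52/7 + 336.134ms (4/7)
12. 4705.882ms @ 8 + 1764.706ms (3)
13. 6470.588ms @ 11 + 294.118ms (1/2)
14. 6764.706ms @ 23/2 + 1078.431ms (11/6)
15. 7843.137ms @ 40/3 + 784.314ms (4/3)
16. 8627.451ms @ 44/3 + 784.314ms (4/3)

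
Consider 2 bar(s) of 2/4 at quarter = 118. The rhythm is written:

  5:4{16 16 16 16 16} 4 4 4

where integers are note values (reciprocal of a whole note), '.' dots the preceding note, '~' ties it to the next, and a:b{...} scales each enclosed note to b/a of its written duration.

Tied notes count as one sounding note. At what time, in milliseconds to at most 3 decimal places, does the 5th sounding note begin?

note 5 onset = 4/5b = 406.78ms

1. 0.0ms @ 0 + 101.695ms (1/5)
2. 101.695ms @ 1/5 + 101.695ms (1/5)
3. 203.39ms @ 2/5 + 101.695ms (1/5)
4. 305.085ms @ 3/5 + 101.695ms (1/5)
5. 406.78ms @ 4/5 + 101.695ms (1/5)
6. 508.475ms @ 1 + 508.475ms (1)
7. 1016.949ms @ 2 + 508.475ms (1)
8. 1525.424ms @ 3 + 508.475ms (1)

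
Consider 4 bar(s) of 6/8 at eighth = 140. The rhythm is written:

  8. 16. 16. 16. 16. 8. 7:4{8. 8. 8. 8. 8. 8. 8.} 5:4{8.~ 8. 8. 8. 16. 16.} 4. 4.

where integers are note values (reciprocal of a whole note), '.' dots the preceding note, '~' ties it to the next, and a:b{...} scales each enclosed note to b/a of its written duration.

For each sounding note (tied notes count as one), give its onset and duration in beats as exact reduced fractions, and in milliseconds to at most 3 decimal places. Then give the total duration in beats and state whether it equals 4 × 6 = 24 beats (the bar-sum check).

1) 0.0ms=0b +642.857ms=3/2b
2) 642.857ms=3/2b +321.429ms=3/4b
3) 964.286ms=9/4b +321.429ms=3/4b
4) 1285.714ms=3b +321.429ms=3/4b
5) 1607.143ms=15/4b +321.429ms=3/4b
6) 1928.571ms=9/2b +642.857ms=3/2b
7) 2571.429ms=6b +367.347ms=6/7b
8) 2938.776ms=48/7b +367.347ms=6/7b
9) 3306.122ms=54/7b +367.347ms=6/7b
10) 3673.469ms=60/7b +367.347ms=6/7b
11) 4040.816ms=66/7b +367.347ms=6/7b
12) 4408.163ms=72/7b +367.347ms=6/7b
13) 4775.51ms=78/7b +367.347ms=6/7b
14) 5142.857ms=12b +1028.571ms=12/5b
15) 6171.429ms=72/5b +514.286ms=6/5b
16) 6685.714ms=78/5b +514.286ms=6/5b
17) 7200.0ms=84/5b +257.143ms=3/5b
18) 7457.143ms=87/5b +257.143ms=3/5b
19) 7714.286ms=18b +1285.714ms=3b
20) 9000.0ms=21b +1285.714ms=3b
Σ=24b of 24 (140bpm 6/8) — PASS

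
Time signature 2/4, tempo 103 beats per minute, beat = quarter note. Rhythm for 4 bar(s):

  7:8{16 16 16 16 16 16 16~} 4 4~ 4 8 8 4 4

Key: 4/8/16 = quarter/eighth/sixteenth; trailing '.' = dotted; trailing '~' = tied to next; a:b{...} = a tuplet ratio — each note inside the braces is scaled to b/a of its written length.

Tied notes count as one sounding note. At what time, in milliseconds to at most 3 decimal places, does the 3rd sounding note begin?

note 3 onset = 4/7b = 332.871ms

1. 0.0ms @ 0 + 166.436ms (2/7)
2. 166.436ms @ 2/7 + 166.436ms (2/7)
3. 332.871ms @ 4/7 + 166.436ms (2/7)
4. 499.307ms @ 6/7 + 166.436ms (2/7)
5. 665.742ms @ 8/7 + 166.436ms (2/7)
6. 832.178ms @ 10/7 + 166.436ms (2/7)
7. 998.613ms @ 12/7 + 748.96ms (9/7)
8. 1747.573ms @ 3 + 1165.049ms (2)
9. 2912.621ms @ 5 + 291.262ms (1/2)
10. 3203.883ms @ 11/2 + 291.262ms (1/2)
11. 3495.146ms @ 6 + 582.524ms (1)
12. 4077.67ms @ 7 + 582.524ms (1)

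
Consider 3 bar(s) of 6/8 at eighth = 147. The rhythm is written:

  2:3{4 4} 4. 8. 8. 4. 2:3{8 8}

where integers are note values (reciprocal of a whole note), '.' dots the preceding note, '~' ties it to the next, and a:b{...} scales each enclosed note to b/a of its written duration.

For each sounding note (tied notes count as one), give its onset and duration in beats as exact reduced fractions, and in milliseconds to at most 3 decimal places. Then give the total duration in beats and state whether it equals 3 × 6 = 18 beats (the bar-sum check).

1) 0.0ms=0b +1224.49ms=3b
2) 1224.49ms=3b +1224.49ms=3b
3) 2448.98ms=6b +1224.49ms=3b
4) 3673.469ms=9b +612.245ms=3/2b
5) 4285.714ms=21/2b +612.245ms=3/2b
6) 4897.959ms=12b +1224.49ms=3b
7) 6122.449ms=15b +612.245ms=3/2b
8) 6734.694ms=33/2b +612.245ms=3/2b
Σ=18b of 18 (147bpm 6/8) — PASS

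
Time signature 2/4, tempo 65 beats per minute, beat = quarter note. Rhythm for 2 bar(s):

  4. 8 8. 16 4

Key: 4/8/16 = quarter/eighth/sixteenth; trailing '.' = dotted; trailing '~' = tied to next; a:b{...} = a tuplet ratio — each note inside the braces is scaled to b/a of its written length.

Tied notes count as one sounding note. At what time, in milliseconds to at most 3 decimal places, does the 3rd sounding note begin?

note 3 onset = 2b = 1846.154ms

1. 0.0ms @ 0 + 1384.615ms (3/2)
2. 1384.615ms @ 3/2 + 461.538ms (1/2)
3. 1846.154ms @ 2 + 692.308ms (3/4)
4. 2538.462ms @ 11/4 + 230.769ms (1/4)
5. 2769.231ms @ 3 + 923.077ms (1)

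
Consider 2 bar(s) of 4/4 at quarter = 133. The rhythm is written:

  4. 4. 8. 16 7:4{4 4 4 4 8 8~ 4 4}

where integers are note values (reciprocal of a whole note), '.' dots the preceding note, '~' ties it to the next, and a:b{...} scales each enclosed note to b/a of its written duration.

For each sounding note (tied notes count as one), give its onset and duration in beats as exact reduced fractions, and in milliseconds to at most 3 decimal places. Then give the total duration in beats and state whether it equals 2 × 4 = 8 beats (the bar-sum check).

1) 0.0ms=0b +676.692ms=3/2b
2) 676.692ms=3/2b +676.692ms=3/2b
3) 1353.383ms=3b +338.346ms=3/4b
4) 1691.729ms=15/4b +112.782ms=1/4b
5) 1804.511ms=4b +257.787ms=4/7b
6) 2062.299ms=32/7b +257.787ms=4/7b
7) 2320.086ms=36/7b +257.787ms=4/7b
8) 2577.873ms=40/7b +257.787ms=4/7b
9) 2835.661ms=44/7b +128.894ms=2/7b
10) 2964.554ms=46/7b +386.681ms=6/7b
11) 3351.235ms=52/7b +257.787ms=4/7b
Σ=8b of 8 (133bpm 4/4) — PASS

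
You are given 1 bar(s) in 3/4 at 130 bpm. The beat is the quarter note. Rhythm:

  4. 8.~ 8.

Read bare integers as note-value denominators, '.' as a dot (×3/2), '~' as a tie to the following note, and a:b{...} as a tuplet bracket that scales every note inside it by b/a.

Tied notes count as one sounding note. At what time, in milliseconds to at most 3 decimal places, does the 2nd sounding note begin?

1. 0.0ms @ 0 + 692.308ms (3/2)
2. 692.308ms @ 3/2 + 692.308ms (3/2)

note 2 onset = 3/2b = 692.308ms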